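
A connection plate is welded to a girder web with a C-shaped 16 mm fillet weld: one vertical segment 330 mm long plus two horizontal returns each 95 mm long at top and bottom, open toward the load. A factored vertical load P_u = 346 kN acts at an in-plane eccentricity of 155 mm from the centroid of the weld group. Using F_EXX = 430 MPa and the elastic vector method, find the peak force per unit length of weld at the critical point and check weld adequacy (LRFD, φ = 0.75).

f_max ≈ 1540 N/mm; adequate

Total weld length L_w = 520 mm. Treat welds as unit-width lines.
Centroid: x̄ = 2×95×47.5 / 520 = 17.36 mm from the vertical weld.
Polar moment about centroid: J = I_x + I_y = [330³/12 + 2×95×165²] + [330×17.36² + 2(95³/12 + 95×30.14²)] = 8582000 mm³.
Direct shear f_v = P/L_w = 346×10³ / 520 = 665.4 N/mm (vertical).
Torsion M = P·e = 346×10³ × 155 = 53630000 N·mm.
Critical point at (x, y) = (77.64, 165) from centroid. f_tx = M·y/J = 1031 N/mm; f_ty = M·x/J = 485.2 N/mm.
Resultant f_max = √[f_tx² + (f_v + f_ty)²] = √[1031² + (665.4 + 485.2)²] = 1545 N/mm.
Capacity per unit length: φr_n = 0.75 × 0.6 × 430 × (0.707 × 16) = 2189 N/mm.
1545 ≤ 2189 → adequate.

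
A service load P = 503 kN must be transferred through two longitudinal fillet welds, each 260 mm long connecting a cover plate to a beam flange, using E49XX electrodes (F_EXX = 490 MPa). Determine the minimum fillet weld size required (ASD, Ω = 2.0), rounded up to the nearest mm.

w = 10 mm

Total weld length L = 520 mm.
Required throat t_e = P × Ω / (0.6 F_EXX × L) = 503 × 2.0 / (0.6 × 490 × 520 × 10⁻³) = 6.58 mm.
Required leg w = t_e / 0.707 = 9.307 mm → use 10 mm.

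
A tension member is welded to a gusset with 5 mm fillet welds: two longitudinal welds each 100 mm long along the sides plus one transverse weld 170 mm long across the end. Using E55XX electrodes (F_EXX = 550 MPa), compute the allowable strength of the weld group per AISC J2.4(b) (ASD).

t_e = 0.707 × 5 = 3.535 mm.
R_nwl = 0.6 × 550 × 3.535 × 200 × 10⁻³ = 233.3 kN (longitudinal, 2 welds).
R_nwt = 0.6 × 550 × 3.535 × 170 × 10⁻³ = 198.3 kN (transverse, base value).
(i) R_nwl + R_nwt = 431.6 kN; (ii) 0.85 R_nwl + 1.5 R_nwt = 495.8 kN.
R_n = max = 495.8 kN [governs: (ii)]; R_n/Ω = 247.9 kN.

R_n/Ω ≈ 248 kN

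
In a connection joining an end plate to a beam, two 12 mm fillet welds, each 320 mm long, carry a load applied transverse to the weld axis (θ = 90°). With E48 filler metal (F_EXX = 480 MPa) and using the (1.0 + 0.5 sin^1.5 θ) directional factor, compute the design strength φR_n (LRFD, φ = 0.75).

φR_n ≈ 1760 kN

t_e = 0.707 × 12 = 8.484 mm; A_we = 8.484 × 640 = 5430 mm².
Directional factor: 1.0 + 0.5 sin^1.5(90°) = 1.5.
F_nw = 0.6 × 480 × 1.5 = 432 MPa.
φR_n = 0.75 × 432 × 5430 × 10⁻³ = 1759 kN.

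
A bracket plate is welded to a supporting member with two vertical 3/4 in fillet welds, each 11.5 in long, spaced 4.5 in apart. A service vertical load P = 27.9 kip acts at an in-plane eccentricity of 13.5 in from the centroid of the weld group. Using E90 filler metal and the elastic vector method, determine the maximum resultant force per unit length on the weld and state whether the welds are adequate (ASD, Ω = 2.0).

E90XX → F_EXX = 90 ksi.
Total weld length L_w = 23 in. Treat welds as unit-width lines.
Polar moment about centroid: J = 2[d³/12 + d(b/2)²] = 2[11.5³/12 + 11.5×2.25²] = 369.9 in³.
Direct shear f_v = P/L_w = 27.9 / 23 = 1.213 kip/in (vertical).
Torsion M = P·e = 27.9 × 13.5 = 376.65 kip·in.
Critical point at (x, y) = (2.25, 5.75) from centroid. f_tx = M·y/J = 5.855 kip/in; f_ty = M·x/J = 2.291 kip/in.
Resultant f_max = √[f_tx² + (f_v + f_ty)²] = √[5.855² + (1.213 + 2.291)²] = 6.823 kip/in.
Capacity per unit length: r_n/Ω = (1/2.0) × 0.6 × 90 × (0.707 × 0.75) = 14.32 kip/in.
6.823 ≤ 14.32 → adequate.

f_max ≈ 6.82 kip/in; adequate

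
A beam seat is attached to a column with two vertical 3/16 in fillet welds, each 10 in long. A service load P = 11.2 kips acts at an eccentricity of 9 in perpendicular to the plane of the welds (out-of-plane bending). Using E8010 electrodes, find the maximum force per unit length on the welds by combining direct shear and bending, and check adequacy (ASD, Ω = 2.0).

E80XX → F_EXX = 80 ksi.
L_w = 2 × 10 = 20 in; section modulus (unit throat) S = 2 × L²/6 = 33.33 in².
Direct shear f_v = P/L_w = 11.2/20 = 0.56 kip/in.
Moment M = P × e = 11.2 × 9 = 100.8 kip·in; bending f_b = M/S = 3.024 kip/in.
f_max = √(f_v² + f_b²) = √(0.56² + 3.024²) = 3.075 kip/in.
r_n/Ω = (1/2.0) × 0.6 × 80 × (0.707 × 0.1875) = 3.181 kip/in → adequate.

f_max ≈ 3.08 kip/in; adequate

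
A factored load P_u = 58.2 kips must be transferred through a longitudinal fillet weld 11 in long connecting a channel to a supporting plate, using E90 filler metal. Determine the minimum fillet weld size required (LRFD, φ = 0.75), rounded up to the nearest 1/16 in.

E90XX → F_EXX = 90 ksi.
Total weld length L = 11 in.
Required throat t_e = P_u / (φ × 0.6 F_EXX × L) = 58.2 / (0.75 × 0.6 × 90 × 11) = 0.1306 in.
Required leg w = t_e / 0.707 = 0.1848 in → use 3/16 in.

w = 3/16 in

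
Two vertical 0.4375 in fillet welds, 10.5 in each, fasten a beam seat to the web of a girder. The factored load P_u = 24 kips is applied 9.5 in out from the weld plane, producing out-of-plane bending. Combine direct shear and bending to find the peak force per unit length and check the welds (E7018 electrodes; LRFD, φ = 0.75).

f_max ≈ 6.31 kip/in; adequate

E70XX → F_EXX = 70 ksi.
L_w = 2 × 10.5 = 21 in; section modulus (unit throat) S = 2 × L²/6 = 36.75 in².
Direct shear f_v = P/L_w = 24/21 = 1.143 kip/in.
Moment M = P × e = 24 × 9.5 = 228 kip·in; bending f_b = M/S = 6.204 kip/in.
f_max = √(f_v² + f_b²) = √(1.143² + 6.204²) = 6.308 kip/in.
φr_n = 0.75 × 0.6 × 70 × (0.707 × 0.4375) = 9.743 kip/in → adequate.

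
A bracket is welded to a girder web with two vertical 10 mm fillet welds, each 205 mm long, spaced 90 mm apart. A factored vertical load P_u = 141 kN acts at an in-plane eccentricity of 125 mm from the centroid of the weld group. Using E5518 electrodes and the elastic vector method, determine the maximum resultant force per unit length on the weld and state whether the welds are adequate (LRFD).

f_max ≈ 1060 N/mm; adequate

E55XX → F_EXX = 550 MPa.
Total weld length L_w = 410 mm. Treat welds as unit-width lines.
Polar moment about centroid: J = 2[d³/12 + d(b/2)²] = 2[205³/12 + 205×45²] = 2266000 mm³.
Direct shear f_v = P/L_w = 141×10³ / 410 = 343.9 N/mm (vertical).
Torsion M = P·e = 141×10³ × 125 = 17625000 N·mm.
Critical point at (x, y) = (45, 102.5) from centroid. f_tx = M·y/J = 797.2 N/mm; f_ty = M·x/J = 350 N/mm.
Resultant f_max = √[f_tx² + (f_v + f_ty)²] = √[797.2² + (343.9 + 350)²] = 1057 N/mm.
Capacity per unit length: φr_n = 0.75 × 0.6 × 550 × (0.707 × 10) = 1750 N/mm.
1057 ≤ 1750 → adequate.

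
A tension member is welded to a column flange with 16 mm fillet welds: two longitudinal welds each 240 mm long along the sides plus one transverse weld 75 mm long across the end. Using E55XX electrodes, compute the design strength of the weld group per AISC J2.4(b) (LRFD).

E55XX → F_EXX = 550 MPa.
t_e = 0.707 × 16 = 11.31 mm.
R_nwl = 0.6 × 550 × 11.31 × 480 × 10⁻³ = 1792 kN (longitudinal, 2 welds).
R_nwt = 0.6 × 550 × 11.31 × 75 × 10⁻³ = 280 kN (transverse, base value).
(i) R_nwl + R_nwt = 2072 kN; (ii) 0.85 R_nwl + 1.5 R_nwt = 1943 kN.
R_n = max = 2072 kN [governs: (i)]; φR_n = 1554 kN.

φR_n ≈ 1550 kN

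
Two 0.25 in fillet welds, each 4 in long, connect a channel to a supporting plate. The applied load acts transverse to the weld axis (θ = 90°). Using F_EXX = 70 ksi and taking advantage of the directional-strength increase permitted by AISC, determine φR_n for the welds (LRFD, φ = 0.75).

t_e = 0.707 × 0.25 = 0.1767 in; A_we = 0.1767 × 8 = 1.414 in².
Directional factor: 1.0 + 0.5 sin^1.5(90°) = 1.5.
F_nw = 0.6 × 70 × 1.5 = 63 ksi.
φR_n = 0.75 × 63 × 1.414 = 66.81 kip.

φR_n ≈ 66.8 kip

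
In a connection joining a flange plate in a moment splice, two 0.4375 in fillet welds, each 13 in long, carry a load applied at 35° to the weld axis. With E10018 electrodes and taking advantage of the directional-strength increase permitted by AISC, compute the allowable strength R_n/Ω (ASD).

E100XX → F_EXX = 100 ksi.
t_e = 0.707 × 0.4375 = 0.3093 in; A_we = 0.3093 × 26 = 8.042 in².
Directional factor: 1.0 + 0.5 sin^1.5(35°) = 1.217.
F_nw = 0.6 × 100 × 1.217 = 73.03 ksi.
R_n/Ω = (73.03 × 8.042) / 2.0 = 293.7 kips.

R_n/Ω ≈ 294 kips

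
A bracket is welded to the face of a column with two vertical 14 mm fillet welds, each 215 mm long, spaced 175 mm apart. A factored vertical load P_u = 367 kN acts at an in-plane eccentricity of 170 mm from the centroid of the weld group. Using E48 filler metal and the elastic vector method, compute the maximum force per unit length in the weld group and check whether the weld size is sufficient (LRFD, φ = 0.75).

E48XX → F_EXX = 480 MPa.
Total weld length L_w = 430 mm. Treat welds as unit-width lines.
Polar moment about centroid: J = 2[d³/12 + d(b/2)²] = 2[215³/12 + 215×87.5²] = 4949000 mm³.
Direct shear f_v = P/L_w = 367×10³ / 430 = 853.5 N/mm (vertical).
Torsion M = P·e = 367×10³ × 170 = 62390000 N·mm.
Critical point at (x, y) = (87.5, 107.5) from centroid. f_tx = M·y/J = 1355 N/mm; f_ty = M·x/J = 1103 N/mm.
Resultant f_max = √[f_tx² + (f_v + f_ty)²] = √[1355² + (853.5 + 1103)²] = 2380 N/mm.
Capacity per unit length: φr_n = 0.75 × 0.6 × 480 × (0.707 × 14) = 2138 N/mm.
2380 > 2138 → NOT adequate.

f_max ≈ 2380 N/mm; NOT adequate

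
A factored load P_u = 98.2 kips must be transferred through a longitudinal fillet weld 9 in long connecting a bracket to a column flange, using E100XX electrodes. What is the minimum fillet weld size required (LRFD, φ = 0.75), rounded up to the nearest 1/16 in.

w = 3/8 in

E100XX → F_EXX = 100 ksi.
Total weld length L = 9 in.
Required throat t_e = P_u / (φ × 0.6 F_EXX × L) = 98.2 / (0.75 × 0.6 × 100 × 9) = 0.2425 in.
Required leg w = t_e / 0.707 = 0.343 in → use 3/8 in.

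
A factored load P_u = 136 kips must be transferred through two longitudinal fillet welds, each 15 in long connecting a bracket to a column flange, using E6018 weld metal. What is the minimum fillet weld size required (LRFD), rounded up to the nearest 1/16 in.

w = 1/4 in

E60XX → F_EXX = 60 ksi.
Total weld length L = 30 in.
Required throat t_e = P_u / (φ × 0.6 F_EXX × L) = 136 / (0.75 × 0.6 × 60 × 30) = 0.1679 in.
Required leg w = t_e / 0.707 = 0.2375 in → use 1/4 in.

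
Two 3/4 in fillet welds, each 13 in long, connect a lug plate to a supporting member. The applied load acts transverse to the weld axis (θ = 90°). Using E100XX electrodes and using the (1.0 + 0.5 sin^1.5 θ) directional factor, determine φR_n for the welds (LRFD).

φR_n ≈ 931 kip

E100XX → F_EXX = 100 ksi.
t_e = 0.707 × 0.75 = 0.5302 in; A_we = 0.5302 × 26 = 13.79 in².
Directional factor: 1.0 + 0.5 sin^1.5(90°) = 1.5.
F_nw = 0.6 × 100 × 1.5 = 90 ksi.
φR_n = 0.75 × 90 × 13.79 = 930.6 kip.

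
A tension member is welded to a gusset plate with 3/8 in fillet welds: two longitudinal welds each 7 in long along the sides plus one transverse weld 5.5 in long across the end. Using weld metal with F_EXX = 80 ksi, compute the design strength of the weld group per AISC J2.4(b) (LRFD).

t_e = 0.707 × 0.375 = 0.2651 in.
R_nwl = 0.6 × 80 × 0.2651 × 14 = 178.2 kip (longitudinal, 2 welds).
R_nwt = 0.6 × 80 × 0.2651 × 5.5 = 69.99 kip (transverse, base value).
(i) R_nwl + R_nwt = 248.2 kip; (ii) 0.85 R_nwl + 1.5 R_nwt = 256.4 kip.
R_n = max = 256.4 kip [governs: (ii)]; φR_n = 192.3 kip.

φR_n ≈ 192 kip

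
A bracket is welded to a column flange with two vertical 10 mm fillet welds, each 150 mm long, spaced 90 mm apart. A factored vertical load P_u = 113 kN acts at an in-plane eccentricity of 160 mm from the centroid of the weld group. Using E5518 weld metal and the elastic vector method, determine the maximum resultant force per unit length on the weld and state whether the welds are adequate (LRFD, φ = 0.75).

f_max ≈ 1580 N/mm; adequate

E55XX → F_EXX = 550 MPa.
Total weld length L_w = 300 mm. Treat welds as unit-width lines.
Polar moment about centroid: J = 2[d³/12 + d(b/2)²] = 2[150³/12 + 150×45²] = 1170000 mm³.
Direct shear f_v = P/L_w = 113×10³ / 300 = 376.7 N/mm (vertical).
Torsion M = P·e = 113×10³ × 160 = 18080000 N·mm.
Critical point at (x, y) = (45, 75) from centroid. f_tx = M·y/J = 1159 N/mm; f_ty = M·x/J = 695.4 N/mm.
Resultant f_max = √[f_tx² + (f_v + f_ty)²] = √[1159² + (376.7 + 695.4)²] = 1579 N/mm.
Capacity per unit length: φr_n = 0.75 × 0.6 × 550 × (0.707 × 10) = 1750 N/mm.
1579 ≤ 1750 → adequate.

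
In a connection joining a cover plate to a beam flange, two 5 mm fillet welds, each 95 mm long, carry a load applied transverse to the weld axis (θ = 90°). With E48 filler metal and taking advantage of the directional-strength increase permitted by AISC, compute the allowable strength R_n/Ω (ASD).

R_n/Ω ≈ 145 kN

E48XX → F_EXX = 480 MPa.
t_e = 0.707 × 5 = 3.535 mm; A_we = 3.535 × 190 = 671.6 mm².
Directional factor: 1.0 + 0.5 sin^1.5(90°) = 1.5.
F_nw = 0.6 × 480 × 1.5 = 432 MPa.
R_n/Ω = (432 × 671.6) / 2.0 × 10⁻³ = 145.1 kN.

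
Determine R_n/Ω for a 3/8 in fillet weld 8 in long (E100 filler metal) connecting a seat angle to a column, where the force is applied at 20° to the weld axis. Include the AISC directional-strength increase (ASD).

R_n/Ω ≈ 70 kip

E100XX → F_EXX = 100 ksi.
t_e = 0.707 × 0.375 = 0.2651 in; A_we = 0.2651 × 8 = 2.121 in².
Directional factor: 1.0 + 0.5 sin^1.5(20°) = 1.1.
F_nw = 0.6 × 100 × 1.1 = 66 ksi.
R_n/Ω = (66 × 2.121) / 2.0 = 69.99 kip.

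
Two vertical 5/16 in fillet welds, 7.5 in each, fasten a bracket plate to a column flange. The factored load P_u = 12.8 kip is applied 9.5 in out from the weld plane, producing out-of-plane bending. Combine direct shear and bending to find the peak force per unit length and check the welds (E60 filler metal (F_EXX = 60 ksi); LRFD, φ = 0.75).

L_w = 2 × 7.5 = 15 in; section modulus (unit throat) S = 2 × L²/6 = 18.75 in².
Direct shear f_v = P/L_w = 12.8/15 = 0.8533 kip/in.
Moment M = P × e = 12.8 × 9.5 = 121.6 kip·in; bending f_b = M/S = 6.485 kip/in.
f_max = √(f_v² + f_b²) = √(0.8533² + 6.485²) = 6.541 kip/in.
φr_n = 0.75 × 0.6 × 60 × (0.707 × 0.3125) = 5.965 kip/in → NOT adequate.

f_max ≈ 6.54 kip/in; NOT adequate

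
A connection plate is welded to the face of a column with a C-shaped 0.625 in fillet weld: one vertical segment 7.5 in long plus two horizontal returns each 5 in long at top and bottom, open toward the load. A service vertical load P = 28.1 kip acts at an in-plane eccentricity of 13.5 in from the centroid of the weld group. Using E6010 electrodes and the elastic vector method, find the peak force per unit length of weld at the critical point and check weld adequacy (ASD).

E60XX → F_EXX = 60 ksi.
Total weld length L_w = 17.5 in. Treat welds as unit-width lines.
Centroid: x̄ = 2×5×2.5 / 17.5 = 1.429 in from the vertical weld.
Polar moment about centroid: J = I_x + I_y = [7.5³/12 + 2×5×3.75²] + [7.5×1.429² + 2(5³/12 + 5×1.071²)] = 223.4 in³.
Direct shear f_v = P/L_w = 28.1 / 17.5 = 1.606 kip/in (vertical).
Torsion M = P·e = 28.1 × 13.5 = 379.35 kip·in.
Critical point at (x, y) = (3.571, 3.75) from centroid. f_tx = M·y/J = 6.368 kip/in; f_ty = M·x/J = 6.065 kip/in.
Resultant f_max = √[f_tx² + (f_v + f_ty)²] = √[6.368² + (1.606 + 6.065)²] = 9.969 kip/in.
Capacity per unit length: r_n/Ω = (1/2.0) × 0.6 × 60 × (0.707 × 0.625) = 7.954 kip/in.
9.969 > 7.954 → NOT adequate.

f_max ≈ 9.97 kip/in; NOT adequate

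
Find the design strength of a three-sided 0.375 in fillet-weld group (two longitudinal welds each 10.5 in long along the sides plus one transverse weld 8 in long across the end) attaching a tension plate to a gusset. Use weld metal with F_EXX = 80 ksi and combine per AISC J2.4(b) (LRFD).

t_e = 0.707 × 0.375 = 0.2651 in.
R_nwl = 0.6 × 80 × 0.2651 × 21 = 267.2 kip (longitudinal, 2 welds).
R_nwt = 0.6 × 80 × 0.2651 × 8 = 101.8 kip (transverse, base value).
(i) R_nwl + R_nwt = 369.1 kip; (ii) 0.85 R_nwl + 1.5 R_nwt = 379.9 kip.
R_n = max = 379.9 kip [governs: (ii)]; φR_n = 284.9 kip.

φR_n ≈ 285 kip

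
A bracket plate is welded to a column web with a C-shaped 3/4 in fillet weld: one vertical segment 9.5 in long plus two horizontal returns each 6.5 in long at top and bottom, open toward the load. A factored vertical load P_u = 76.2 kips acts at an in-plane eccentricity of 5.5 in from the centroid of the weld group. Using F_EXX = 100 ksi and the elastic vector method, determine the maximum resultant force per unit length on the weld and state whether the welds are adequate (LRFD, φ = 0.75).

Total weld length L_w = 22.5 in. Treat welds as unit-width lines.
Centroid: x̄ = 2×6.5×3.25 / 22.5 = 1.878 in from the vertical weld.
Polar moment about centroid: J = I_x + I_y = [9.5³/12 + 2×6.5×4.75²] + [9.5×1.878² + 2(6.5³/12 + 6.5×1.372²)] = 468.5 in³.
Direct shear f_v = P/L_w = 76.2 / 22.5 = 3.387 kip/in (vertical).
Torsion M = P·e = 76.2 × 5.5 = 419.1 kip·in.
Critical point at (x, y) = (4.622, 4.75) from centroid. f_tx = M·y/J = 4.249 kip/in; f_ty = M·x/J = 4.135 kip/in.
Resultant f_max = √[f_tx² + (f_v + f_ty)²] = √[4.249² + (3.387 + 4.135)²] = 8.639 kip/in.
Capacity per unit length: φr_n = 0.75 × 0.6 × 100 × (0.707 × 0.75) = 23.86 kip/in.
8.639 ≤ 23.86 → adequate.

f_max ≈ 8.64 kip/in; adequate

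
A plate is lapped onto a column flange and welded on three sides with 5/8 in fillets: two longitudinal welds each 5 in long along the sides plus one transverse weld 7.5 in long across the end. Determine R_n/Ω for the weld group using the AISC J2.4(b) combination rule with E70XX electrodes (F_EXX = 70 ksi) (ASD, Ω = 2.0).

R_n/Ω ≈ 183 kips

t_e = 0.707 × 0.625 = 0.4419 in.
R_nwl = 0.6 × 70 × 0.4419 × 10 = 185.6 kips (longitudinal, 2 welds).
R_nwt = 0.6 × 70 × 0.4419 × 7.5 = 139.2 kips (transverse, base value).
(i) R_nwl + R_nwt = 324.8 kips; (ii) 0.85 R_nwl + 1.5 R_nwt = 366.5 kips.
R_n = max = 366.5 kips [governs: (ii)]; R_n/Ω = 183.3 kips.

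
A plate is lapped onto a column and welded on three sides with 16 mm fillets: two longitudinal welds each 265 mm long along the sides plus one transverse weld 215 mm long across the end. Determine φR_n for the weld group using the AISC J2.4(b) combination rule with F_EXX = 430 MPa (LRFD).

φR_n ≈ 1690 kN

t_e = 0.707 × 16 = 11.31 mm.
R_nwl = 0.6 × 430 × 11.31 × 530 × 10⁻³ = 1547 kN (longitudinal, 2 welds).
R_nwt = 0.6 × 430 × 11.31 × 215 × 10⁻³ = 627.5 kN (transverse, base value).
(i) R_nwl + R_nwt = 2174 kN; (ii) 0.85 R_nwl + 1.5 R_nwt = 2256 kN.
R_n = max = 2256 kN [governs: (ii)]; φR_n = 1692 kN.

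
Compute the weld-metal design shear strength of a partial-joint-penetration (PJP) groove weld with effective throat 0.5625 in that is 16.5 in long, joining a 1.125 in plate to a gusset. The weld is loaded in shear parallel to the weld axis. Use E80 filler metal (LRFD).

E80XX → F_EXX = 80 ksi.
Effective throat (given) t_e = 0.5625 in.
A_we = 0.5625 × 16.5 = 9.281 in².
F_nw = 0.6 F_EXX = 48 ksi.
φR_n = 0.75 × 48 × 9.281 = 334.1 kip.

φR_n ≈ 334 kip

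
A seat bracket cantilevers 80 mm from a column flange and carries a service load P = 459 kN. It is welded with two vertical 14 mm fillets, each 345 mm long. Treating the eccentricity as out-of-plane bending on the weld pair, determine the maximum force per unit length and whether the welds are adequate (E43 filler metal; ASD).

f_max ≈ 1140 N/mm; adequate

E43XX → F_EXX = 430 MPa.
L_w = 2 × 345 = 690 mm; section modulus (unit throat) S = 2 × L²/6 = 39680 mm².
Direct shear f_v = P/L_w = 459×10³/690 = 665.2 N/mm.
Moment M = P × e = 459×10³ × 80 = 36720000 N·mm; bending f_b = M/S = 925.5 N/mm.
f_max = √(f_v² + f_b²) = √(665.2² + 925.5²) = 1140 N/mm.
r_n/Ω = (1/2.0) × 0.6 × 430 × (0.707 × 14) = 1277 N/mm → adequate.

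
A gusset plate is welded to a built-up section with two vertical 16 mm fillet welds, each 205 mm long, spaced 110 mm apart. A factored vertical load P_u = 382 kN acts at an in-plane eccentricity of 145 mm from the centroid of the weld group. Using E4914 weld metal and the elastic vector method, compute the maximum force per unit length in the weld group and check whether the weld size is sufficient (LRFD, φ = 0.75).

E49XX → F_EXX = 490 MPa.
Total weld length L_w = 410 mm. Treat welds as unit-width lines.
Polar moment about centroid: J = 2[d³/12 + d(b/2)²] = 2[205³/12 + 205×55²] = 2676000 mm³.
Direct shear f_v = P/L_w = 382×10³ / 410 = 931.7 N/mm (vertical).
Torsion M = P·e = 382×10³ × 145 = 55390000 N·mm.
Critical point at (x, y) = (55, 102.5) from centroid. f_tx = M·y/J = 2122 N/mm; f_ty = M·x/J = 1138 N/mm.
Resultant f_max = √[f_tx² + (f_v + f_ty)²] = √[2122² + (931.7 + 1138)²] = 2964 N/mm.
Capacity per unit length: φr_n = 0.75 × 0.6 × 490 × (0.707 × 16) = 2494 N/mm.
2964 > 2494 → NOT adequate.

f_max ≈ 2960 N/mm; NOT adequate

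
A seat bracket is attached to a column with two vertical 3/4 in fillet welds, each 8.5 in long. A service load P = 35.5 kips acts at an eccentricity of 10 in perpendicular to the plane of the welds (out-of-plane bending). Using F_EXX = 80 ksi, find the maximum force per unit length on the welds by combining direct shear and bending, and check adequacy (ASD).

f_max ≈ 14.9 kip/in; NOT adequate

L_w = 2 × 8.5 = 17 in; section modulus (unit throat) S = 2 × L²/6 = 24.08 in².
Direct shear f_v = P/L_w = 35.5/17 = 2.088 kip/in.
Moment M = P × e = 35.5 × 10 = 355 kip·in; bending f_b = M/S = 14.74 kip/in.
f_max = √(f_v² + f_b²) = √(2.088² + 14.74²) = 14.89 kip/in.
r_n/Ω = (1/2.0) × 0.6 × 80 × (0.707 × 0.75) = 12.73 kip/in → NOT adequate.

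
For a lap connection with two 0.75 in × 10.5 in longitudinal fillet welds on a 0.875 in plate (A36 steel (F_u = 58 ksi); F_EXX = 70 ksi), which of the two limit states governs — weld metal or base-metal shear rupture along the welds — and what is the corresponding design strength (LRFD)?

t_e = 0.707 × 0.75 = 0.5302 in; L = 21 in.
Weld metal: φR_n = 0.75 × 0.6 × 70 × 0.5302 × 21 = 350.8 kip.
Base metal (shear rupture): φR_n = 0.75 × 0.6 × 58 × 0.875 × 21 = 479.6 kip.
Governing: weld metal.

φR_n ≈ 351 kip (weld metal governs)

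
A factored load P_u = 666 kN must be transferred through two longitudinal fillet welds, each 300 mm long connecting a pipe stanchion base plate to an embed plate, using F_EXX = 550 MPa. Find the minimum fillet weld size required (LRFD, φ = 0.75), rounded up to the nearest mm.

w = 7 mm

Total weld length L = 600 mm.
Required throat t_e = P_u / (φ × 0.6 F_EXX × L) = 666 / (0.75 × 0.6 × 550 × 600 × 10⁻³) = 4.485 mm.
Required leg w = t_e / 0.707 = 6.343 mm → use 7 mm.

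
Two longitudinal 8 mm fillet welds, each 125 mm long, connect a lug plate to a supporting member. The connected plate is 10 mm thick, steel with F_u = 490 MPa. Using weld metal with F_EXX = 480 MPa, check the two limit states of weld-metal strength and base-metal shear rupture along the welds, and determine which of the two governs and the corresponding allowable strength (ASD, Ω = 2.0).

R_n/Ω ≈ 204 kN (weld metal governs)

t_e = 0.707 × 8 = 5.656 mm; L = 250 mm.
Weld metal: R_n/Ω = (1/2.0) × 0.6 × 480 × 5.656 × 250 × 10⁻³ = 203.6 kN.
Base metal (shear rupture): R_n/Ω = (1/2.0) × 0.6 × 490 × 10 × 250 × 10⁻³ = 367.5 kN.
Governing: weld metal.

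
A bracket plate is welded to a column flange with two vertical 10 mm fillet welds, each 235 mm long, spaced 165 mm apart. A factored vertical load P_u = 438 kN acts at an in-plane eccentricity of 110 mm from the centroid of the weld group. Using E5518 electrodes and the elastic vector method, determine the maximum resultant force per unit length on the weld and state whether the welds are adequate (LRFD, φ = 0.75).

f_max ≈ 1980 N/mm; NOT adequate

E55XX → F_EXX = 550 MPa.
Total weld length L_w = 470 mm. Treat welds as unit-width lines.
Polar moment about centroid: J = 2[d³/12 + d(b/2)²] = 2[235³/12 + 235×82.5²] = 5362000 mm³.
Direct shear f_v = P/L_w = 438×10³ / 470 = 931.9 N/mm (vertical).
Torsion M = P·e = 438×10³ × 110 = 48180000 N·mm.
Critical point at (x, y) = (82.5, 117.5) from centroid. f_tx = M·y/J = 1056 N/mm; f_ty = M·x/J = 741.3 N/mm.
Resultant f_max = √[f_tx² + (f_v + f_ty)²] = √[1056² + (931.9 + 741.3)²] = 1978 N/mm.
Capacity per unit length: φr_n = 0.75 × 0.6 × 550 × (0.707 × 10) = 1750 N/mm.
1978 > 1750 → NOT adequate.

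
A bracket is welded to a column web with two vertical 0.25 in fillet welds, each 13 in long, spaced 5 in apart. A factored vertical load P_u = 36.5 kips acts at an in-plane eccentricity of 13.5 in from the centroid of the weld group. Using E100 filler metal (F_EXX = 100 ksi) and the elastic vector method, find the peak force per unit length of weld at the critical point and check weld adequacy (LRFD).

f_max ≈ 7.12 kip/in; adequate

Total weld length L_w = 26 in. Treat welds as unit-width lines.
Polar moment about centroid: J = 2[d³/12 + d(b/2)²] = 2[13³/12 + 13×2.5²] = 528.7 in³.
Direct shear f_v = P/L_w = 36.5 / 26 = 1.404 kip/in (vertical).
Torsion M = P·e = 36.5 × 13.5 = 492.75 kip·in.
Critical point at (x, y) = (2.5, 6.5) from centroid. f_tx = M·y/J = 6.058 kip/in; f_ty = M·x/J = 2.33 kip/in.
Resultant f_max = √[f_tx² + (f_v + f_ty)²] = √[6.058² + (1.404 + 2.33)²] = 7.117 kip/in.
Capacity per unit length: φr_n = 0.75 × 0.6 × 100 × (0.707 × 0.25) = 7.954 kip/in.
7.117 ≤ 7.954 → adequate.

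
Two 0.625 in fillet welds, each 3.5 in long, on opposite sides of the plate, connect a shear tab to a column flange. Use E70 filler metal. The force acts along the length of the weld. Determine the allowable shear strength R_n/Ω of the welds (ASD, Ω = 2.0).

E70XX → F_EXX = 70 ksi.
Effective throat t_e = 0.707 × 0.625 = 0.4419 in.
Total length L = 7 in; A_we = 0.4419 × 7 = 3.093 in².
F_nw = 0.6 F_EXX = 0.6 × 70 = 42 ksi.
R_n = 42 × 3.093 = 129.9 kips; R_n/Ω = 129.9/2.0 = 64.96 kips.

R_n/Ω ≈ 65 kips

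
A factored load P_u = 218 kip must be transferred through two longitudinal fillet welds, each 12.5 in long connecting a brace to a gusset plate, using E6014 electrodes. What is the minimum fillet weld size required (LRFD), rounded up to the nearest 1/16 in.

E60XX → F_EXX = 60 ksi.
Total weld length L = 25 in.
Required throat t_e = P_u / (φ × 0.6 F_EXX × L) = 218 / (0.75 × 0.6 × 60 × 25) = 0.323 in.
Required leg w = t_e / 0.707 = 0.4568 in → use 1/2 in.

w = 1/2 in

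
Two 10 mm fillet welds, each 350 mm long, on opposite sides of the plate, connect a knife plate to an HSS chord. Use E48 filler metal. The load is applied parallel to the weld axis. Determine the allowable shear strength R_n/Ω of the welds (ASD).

R_n/Ω ≈ 713 kN

E48XX → F_EXX = 480 MPa.
Effective throat t_e = 0.707 × 10 = 7.07 mm.
Total length L = 700 mm; A_we = 7.07 × 700 = 4949 mm².
F_nw = 0.6 F_EXX = 0.6 × 480 = 288 MPa.
R_n = 288 × 4949 × 10⁻³ = 1425 kN; R_n/Ω = 1425/2.0 = 712.7 kN.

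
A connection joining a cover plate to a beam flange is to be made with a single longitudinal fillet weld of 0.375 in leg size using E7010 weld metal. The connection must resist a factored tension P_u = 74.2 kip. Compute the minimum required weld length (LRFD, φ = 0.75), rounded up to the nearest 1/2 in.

E70XX → F_EXX = 70 ksi.
Throat t_e = 0.707 × 0.375 = 0.2651 in.
φr_n = 0.75 × 0.6 × 70 × 0.2651 = 8.351 kip/in.
L_req = P_u / φr_n = 74.2 / 8.351 = 8.885 in total.
Round up → use L = 9 in.

L = 9 in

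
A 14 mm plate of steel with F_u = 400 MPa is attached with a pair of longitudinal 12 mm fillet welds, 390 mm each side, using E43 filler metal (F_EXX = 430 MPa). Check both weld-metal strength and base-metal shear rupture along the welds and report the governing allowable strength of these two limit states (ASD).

t_e = 0.707 × 12 = 8.484 mm; L = 780 mm.
Weld metal: R_n/Ω = (1/2.0) × 0.6 × 430 × 8.484 × 780 × 10⁻³ = 853.7 kN.
Base metal (shear rupture): R_n/Ω = (1/2.0) × 0.6 × 400 × 14 × 780 × 10⁻³ = 1310 kN.
Governing: weld metal.

R_n/Ω ≈ 854 kN (weld metal governs)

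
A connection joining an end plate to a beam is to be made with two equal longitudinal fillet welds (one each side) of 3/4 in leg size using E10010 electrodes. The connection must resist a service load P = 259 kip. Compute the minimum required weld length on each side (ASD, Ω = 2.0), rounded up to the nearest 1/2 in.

L = 8.5 in on each side

E100XX → F_EXX = 100 ksi.
Throat t_e = 0.707 × 0.75 = 0.5302 in.
r_n/Ω = (0.6 × 100 × 0.5302) / 2.0 = 15.91 kip/in.
L_req = P / (r_n/Ω) = 259 / 15.91 = 16.28 in total.
Per side: 16.28 / 2 = 8.141 in.
Round up → use L = 8.5 in on each side.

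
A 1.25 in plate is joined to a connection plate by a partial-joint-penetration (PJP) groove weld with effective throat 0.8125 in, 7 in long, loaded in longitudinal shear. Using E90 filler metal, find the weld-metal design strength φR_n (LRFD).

φR_n ≈ 230 kips

E90XX → F_EXX = 90 ksi.
Effective throat (given) t_e = 0.8125 in.
A_we = 0.8125 × 7 = 5.688 in².
F_nw = 0.6 F_EXX = 54 ksi.
φR_n = 0.75 × 54 × 5.688 = 230.3 kips.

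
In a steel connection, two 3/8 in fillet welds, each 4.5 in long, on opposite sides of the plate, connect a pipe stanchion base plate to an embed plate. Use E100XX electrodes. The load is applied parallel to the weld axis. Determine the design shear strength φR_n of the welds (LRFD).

E100XX → F_EXX = 100 ksi.
Effective throat t_e = 0.707 × 0.375 = 0.2651 in.
Total length L = 9 in; A_we = 0.2651 × 9 = 2.386 in².
F_nw = 0.6 F_EXX = 0.6 × 100 = 60 ksi.
φR_n = 0.75 × 60 × 2.386 = 107.4 kip.

φR_n ≈ 107 kip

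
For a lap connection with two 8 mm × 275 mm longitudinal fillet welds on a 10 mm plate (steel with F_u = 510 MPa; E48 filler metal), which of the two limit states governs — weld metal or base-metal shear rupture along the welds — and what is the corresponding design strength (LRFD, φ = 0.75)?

φR_n ≈ 672 kN (weld metal governs)

E48XX → F_EXX = 480 MPa.
t_e = 0.707 × 8 = 5.656 mm; L = 550 mm.
Weld metal: φR_n = 0.75 × 0.6 × 480 × 5.656 × 550 × 10⁻³ = 671.9 kN.
Base metal (shear rupture): φR_n = 0.75 × 0.6 × 510 × 10 × 550 × 10⁻³ = 1262 kN.
Governing: weld metal.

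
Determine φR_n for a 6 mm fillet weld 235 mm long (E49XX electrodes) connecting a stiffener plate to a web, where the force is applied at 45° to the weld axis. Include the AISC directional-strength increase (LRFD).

E49XX → F_EXX = 490 MPa.
t_e = 0.707 × 6 = 4.242 mm; A_we = 4.242 × 235 = 996.9 mm².
Directional factor: 1.0 + 0.5 sin^1.5(45°) = 1.297.
F_nw = 0.6 × 490 × 1.297 = 381.4 MPa.
φR_n = 0.75 × 381.4 × 996.9 × 10⁻³ = 285.2 kN.

φR_n ≈ 285 kN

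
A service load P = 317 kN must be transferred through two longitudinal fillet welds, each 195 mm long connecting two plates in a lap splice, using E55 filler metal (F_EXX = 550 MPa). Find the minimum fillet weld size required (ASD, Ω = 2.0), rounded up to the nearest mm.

w = 7 mm

Total weld length L = 390 mm.
Required throat t_e = P × Ω / (0.6 F_EXX × L) = 317 × 2.0 / (0.6 × 550 × 390 × 10⁻³) = 4.926 mm.
Required leg w = t_e / 0.707 = 6.968 mm → use 7 mm.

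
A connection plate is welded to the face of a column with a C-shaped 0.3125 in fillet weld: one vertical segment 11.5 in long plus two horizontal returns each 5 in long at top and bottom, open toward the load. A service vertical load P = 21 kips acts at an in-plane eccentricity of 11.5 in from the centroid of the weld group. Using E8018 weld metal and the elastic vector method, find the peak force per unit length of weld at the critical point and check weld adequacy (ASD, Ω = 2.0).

f_max ≈ 3.89 kip/in; adequate

E80XX → F_EXX = 80 ksi.
Total weld length L_w = 21.5 in. Treat welds as unit-width lines.
Centroid: x̄ = 2×5×2.5 / 21.5 = 1.163 in from the vertical weld.
Polar moment about centroid: J = I_x + I_y = [11.5³/12 + 2×5×5.75²] + [11.5×1.163² + 2(5³/12 + 5×1.337²)] = 511.6 in³.
Direct shear f_v = P/L_w = 21 / 21.5 = 0.9767 kip/in (vertical).
Torsion M = P·e = 21 × 11.5 = 241.5 kip·in.
Critical point at (x, y) = (3.837, 5.75) from centroid. f_tx = M·y/J = 2.714 kip/in; f_ty = M·x/J = 1.811 kip/in.
Resultant f_max = √[f_tx² + (f_v + f_ty)²] = √[2.714² + (0.9767 + 1.811)²] = 3.891 kip/in.
Capacity per unit length: r_n/Ω = (1/2.0) × 0.6 × 80 × (0.707 × 0.3125) = 5.302 kip/in.
3.891 ≤ 5.302 → adequate.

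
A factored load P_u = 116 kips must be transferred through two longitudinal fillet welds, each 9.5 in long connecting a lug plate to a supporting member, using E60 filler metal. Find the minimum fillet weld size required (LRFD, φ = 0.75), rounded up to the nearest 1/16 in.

E60XX → F_EXX = 60 ksi.
Total weld length L = 19 in.
Required throat t_e = P_u / (φ × 0.6 F_EXX × L) = 116 / (0.75 × 0.6 × 60 × 19) = 0.2261 in.
Required leg w = t_e / 0.707 = 0.3198 in → use 3/8 in.

w = 3/8 in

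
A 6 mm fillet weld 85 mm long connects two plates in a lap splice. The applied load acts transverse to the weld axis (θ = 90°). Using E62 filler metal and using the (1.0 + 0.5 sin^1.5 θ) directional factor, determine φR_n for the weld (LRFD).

E62XX → F_EXX = 620 MPa.
t_e = 0.707 × 6 = 4.242 mm; A_we = 4.242 × 85 = 360.6 mm².
Directional factor: 1.0 + 0.5 sin^1.5(90°) = 1.5.
F_nw = 0.6 × 620 × 1.5 = 558 MPa.
φR_n = 0.75 × 558 × 360.6 × 10⁻³ = 150.9 kN.

φR_n ≈ 151 kN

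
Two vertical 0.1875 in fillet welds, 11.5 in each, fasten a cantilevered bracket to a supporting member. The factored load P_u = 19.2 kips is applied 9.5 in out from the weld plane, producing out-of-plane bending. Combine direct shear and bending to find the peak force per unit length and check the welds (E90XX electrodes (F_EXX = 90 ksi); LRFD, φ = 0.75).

L_w = 2 × 11.5 = 23 in; section modulus (unit throat) S = 2 × L²/6 = 44.08 in².
Direct shear f_v = P/L_w = 19.2/23 = 0.8348 kip/in.
Moment M = P × e = 19.2 × 9.5 = 182.4 kip·in; bending f_b = M/S = 4.138 kip/in.
f_max = √(f_v² + f_b²) = √(0.8348² + 4.138²) = 4.221 kip/in.
φr_n = 0.75 × 0.6 × 90 × (0.707 × 0.1875) = 5.369 kip/in → adequate.

f_max ≈ 4.22 kip/in; adequate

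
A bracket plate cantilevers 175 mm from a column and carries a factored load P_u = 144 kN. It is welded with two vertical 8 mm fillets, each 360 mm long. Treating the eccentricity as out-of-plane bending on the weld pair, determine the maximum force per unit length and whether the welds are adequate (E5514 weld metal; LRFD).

E55XX → F_EXX = 550 MPa.
L_w = 2 × 360 = 720 mm; section modulus (unit throat) S = 2 × L²/6 = 43200 mm².
Direct shear f_v = P/L_w = 144×10³/720 = 200 N/mm.
Moment M = P × e = 144×10³ × 175 = 25200000 N·mm; bending f_b = M/S = 583.3 N/mm.
f_max = √(f_v² + f_b²) = √(200² + 583.3²) = 616.7 N/mm.
φr_n = 0.75 × 0.6 × 550 × (0.707 × 8) = 1400 N/mm → adequate.

f_max ≈ 617 N/mm; adequate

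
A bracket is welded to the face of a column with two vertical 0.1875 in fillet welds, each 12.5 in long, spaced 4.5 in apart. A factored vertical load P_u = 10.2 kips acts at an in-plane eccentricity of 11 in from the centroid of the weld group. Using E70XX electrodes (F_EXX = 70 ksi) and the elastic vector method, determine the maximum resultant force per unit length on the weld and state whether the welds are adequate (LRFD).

f_max ≈ 1.83 kip/in; adequate

Total weld length L_w = 25 in. Treat welds as unit-width lines.
Polar moment about centroid: J = 2[d³/12 + d(b/2)²] = 2[12.5³/12 + 12.5×2.25²] = 452.1 in³.
Direct shear f_v = P/L_w = 10.2 / 25 = 0.408 kip/in (vertical).
Torsion M = P·e = 10.2 × 11 = 112.2 kip·in.
Critical point at (x, y) = (2.25, 6.25) from centroid. f_tx = M·y/J = 1.551 kip/in; f_ty = M·x/J = 0.5584 kip/in.
Resultant f_max = √[f_tx² + (f_v + f_ty)²] = √[1.551² + (0.408 + 0.5584)²] = 1.828 kip/in.
Capacity per unit length: φr_n = 0.75 × 0.6 × 70 × (0.707 × 0.1875) = 4.176 kip/in.
1.828 ≤ 4.176 → adequate.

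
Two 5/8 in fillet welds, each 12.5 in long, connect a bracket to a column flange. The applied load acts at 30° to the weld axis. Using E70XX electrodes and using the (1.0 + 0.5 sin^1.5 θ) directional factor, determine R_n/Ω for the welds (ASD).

E70XX → F_EXX = 70 ksi.
t_e = 0.707 × 0.625 = 0.4419 in; A_we = 0.4419 × 25 = 11.05 in².
Directional factor: 1.0 + 0.5 sin^1.5(30°) = 1.177.
F_nw = 0.6 × 70 × 1.177 = 49.42 ksi.
R_n/Ω = (49.42 × 11.05) / 2.0 = 273 kip.

R_n/Ω ≈ 273 kip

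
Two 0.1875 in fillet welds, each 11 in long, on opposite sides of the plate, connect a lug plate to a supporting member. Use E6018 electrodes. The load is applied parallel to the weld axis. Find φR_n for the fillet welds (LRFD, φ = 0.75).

E60XX → F_EXX = 60 ksi.
Effective throat t_e = 0.707 × 0.1875 = 0.1326 in.
Total length L = 22 in; A_we = 0.1326 × 22 = 2.916 in².
F_nw = 0.6 F_EXX = 0.6 × 60 = 36 ksi.
φR_n = 0.75 × 36 × 2.916 = 78.74 kip.

φR_n ≈ 78.7 kip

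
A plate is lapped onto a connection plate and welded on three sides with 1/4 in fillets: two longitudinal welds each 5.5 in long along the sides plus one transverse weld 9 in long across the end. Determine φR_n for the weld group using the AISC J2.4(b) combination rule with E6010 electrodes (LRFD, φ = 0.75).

E60XX → F_EXX = 60 ksi.
t_e = 0.707 × 0.25 = 0.1767 in.
R_nwl = 0.6 × 60 × 0.1767 × 11 = 69.99 kips (longitudinal, 2 welds).
R_nwt = 0.6 × 60 × 0.1767 × 9 = 57.27 kips (transverse, base value).
(i) R_nwl + R_nwt = 127.3 kips; (ii) 0.85 R_nwl + 1.5 R_nwt = 145.4 kips.
R_n = max = 145.4 kips [governs: (ii)]; φR_n = 109 kips.

φR_n ≈ 109 kips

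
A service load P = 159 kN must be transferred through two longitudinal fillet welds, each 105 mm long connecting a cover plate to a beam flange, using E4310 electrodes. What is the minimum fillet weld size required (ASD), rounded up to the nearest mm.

w = 9 mm

E43XX → F_EXX = 430 MPa.
Total weld length L = 210 mm.
Required throat t_e = P × Ω / (0.6 F_EXX × L) = 159 × 2.0 / (0.6 × 430 × 210 × 10⁻³) = 5.869 mm.
Required leg w = t_e / 0.707 = 8.302 mm → use 9 mm.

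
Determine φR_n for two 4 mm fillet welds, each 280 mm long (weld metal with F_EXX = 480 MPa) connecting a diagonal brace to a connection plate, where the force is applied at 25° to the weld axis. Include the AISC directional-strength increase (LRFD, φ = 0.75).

t_e = 0.707 × 4 = 2.828 mm; A_we = 2.828 × 560 = 1584 mm².
Directional factor: 1.0 + 0.5 sin^1.5(25°) = 1.137.
F_nw = 0.6 × 480 × 1.137 = 327.6 MPa.
φR_n = 0.75 × 327.6 × 1584 × 10⁻³ = 389.1 kN.

φR_n ≈ 389 kN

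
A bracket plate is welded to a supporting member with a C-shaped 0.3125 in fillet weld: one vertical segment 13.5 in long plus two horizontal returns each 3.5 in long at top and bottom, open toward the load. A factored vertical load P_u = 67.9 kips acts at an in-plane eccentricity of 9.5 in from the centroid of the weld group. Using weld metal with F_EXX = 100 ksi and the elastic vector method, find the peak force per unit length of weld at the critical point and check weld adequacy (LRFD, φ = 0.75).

f_max ≈ 10.5 kip/in; NOT adequate

Total weld length L_w = 20.5 in. Treat welds as unit-width lines.
Centroid: x̄ = 2×3.5×1.75 / 20.5 = 0.5976 in from the vertical weld.
Polar moment about centroid: J = I_x + I_y = [13.5³/12 + 2×3.5×6.75²] + [13.5×0.5976² + 2(3.5³/12 + 3.5×1.152²)] = 545.2 in³.
Direct shear f_v = P/L_w = 67.9 / 20.5 = 3.312 kip/in (vertical).
Torsion M = P·e = 67.9 × 9.5 = 645.05 kip·in.
Critical point at (x, y) = (2.902, 6.75) from centroid. f_tx = M·y/J = 7.986 kip/in; f_ty = M·x/J = 3.434 kip/in.
Resultant f_max = √[f_tx² + (f_v + f_ty)²] = √[7.986² + (3.312 + 3.434)²] = 10.45 kip/in.
Capacity per unit length: φr_n = 0.75 × 0.6 × 100 × (0.707 × 0.3125) = 9.942 kip/in.
10.45 > 9.942 → NOT adequate.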